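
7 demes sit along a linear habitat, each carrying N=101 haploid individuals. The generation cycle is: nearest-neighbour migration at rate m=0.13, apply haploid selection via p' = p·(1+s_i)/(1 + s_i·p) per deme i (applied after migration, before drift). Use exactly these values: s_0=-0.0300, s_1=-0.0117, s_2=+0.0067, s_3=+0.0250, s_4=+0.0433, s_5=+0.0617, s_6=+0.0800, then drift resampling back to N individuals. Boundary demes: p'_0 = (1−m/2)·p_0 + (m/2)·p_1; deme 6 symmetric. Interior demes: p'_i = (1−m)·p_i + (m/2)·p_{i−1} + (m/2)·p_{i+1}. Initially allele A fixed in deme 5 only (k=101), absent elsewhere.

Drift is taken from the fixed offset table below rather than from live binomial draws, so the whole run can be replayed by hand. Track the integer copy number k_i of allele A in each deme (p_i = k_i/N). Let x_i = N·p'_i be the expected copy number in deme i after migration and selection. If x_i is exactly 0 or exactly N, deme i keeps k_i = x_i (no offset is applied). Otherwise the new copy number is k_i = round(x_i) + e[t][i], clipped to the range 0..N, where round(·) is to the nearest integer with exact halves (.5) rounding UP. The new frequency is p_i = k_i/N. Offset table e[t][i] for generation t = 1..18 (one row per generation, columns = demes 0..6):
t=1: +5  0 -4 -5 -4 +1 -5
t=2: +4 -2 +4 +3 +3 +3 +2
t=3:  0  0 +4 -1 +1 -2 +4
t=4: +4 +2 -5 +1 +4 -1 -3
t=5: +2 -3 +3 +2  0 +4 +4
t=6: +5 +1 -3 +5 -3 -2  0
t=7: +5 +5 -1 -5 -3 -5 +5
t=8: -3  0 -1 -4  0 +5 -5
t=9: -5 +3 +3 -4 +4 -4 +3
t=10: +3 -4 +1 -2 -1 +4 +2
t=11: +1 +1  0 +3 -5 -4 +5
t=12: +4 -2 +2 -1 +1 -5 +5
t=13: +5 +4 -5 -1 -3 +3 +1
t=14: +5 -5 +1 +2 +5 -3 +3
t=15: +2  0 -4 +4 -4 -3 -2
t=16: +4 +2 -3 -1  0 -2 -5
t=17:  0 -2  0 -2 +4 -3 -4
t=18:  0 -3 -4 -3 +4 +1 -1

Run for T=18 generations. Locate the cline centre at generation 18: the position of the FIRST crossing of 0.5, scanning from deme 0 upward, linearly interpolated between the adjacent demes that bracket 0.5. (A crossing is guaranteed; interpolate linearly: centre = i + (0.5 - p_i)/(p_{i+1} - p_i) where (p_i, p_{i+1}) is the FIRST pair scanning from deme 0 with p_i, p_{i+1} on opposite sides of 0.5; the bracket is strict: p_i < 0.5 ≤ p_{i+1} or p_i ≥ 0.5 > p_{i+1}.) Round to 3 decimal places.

5.045

t=0: k=[0 0 0 0 0 101 0]
t=1: x=[0.0000 0.0000 0.0000 0.0000 6.8300 88.5389 7.0535] k=[0 0 0 0 3 90 2]
t=2: x=[0.0000 0.0000 0.0000 0.1999 8.7944 79.6504 8.2869] k=[0 0 0 3 12 83 10]
t=3: x=[0.0000 0.0000 0.1963 3.4718 16.6100 74.8178 15.7408] k=[0 0 4 2 18 73 20]
t=4: x=[0.0000 0.2570 3.6333 3.2467 21.2372 67.3368 24.8590] k=[0 2 0 4 25 66 22]
t=5: x=[0.1261 1.7200 0.3926 5.2260 27.1329 61.9188 26.3303] k=[2 0 3 7 27 66 30]
t=6: x=[1.8149 0.3212 3.0849 8.2246 29.1053 62.5604 34.0549] k=[7 1 0 13 26 61 34]
t=7: x=[6.4243 1.3097 0.9160 13.2823 28.2851 58.4508 37.5519] k=[11 6 0 8 25 53 43]
t=8: x=[10.3877 5.8696 0.9160 8.7810 26.5359 52.0413 45.5666] k=[7 6 0 5 27 57 41]
t=9: x=[6.7408 5.6123 0.7198 6.2482 28.3768 55.5109 43.9400] k=[2 9 4 2 32 52 47]
t=10: x=[2.3831 8.1316 4.2219 4.1778 32.2737 51.8864 49.2643] k=[5 4 5 2 31 56 51]
t=11: x=[4.7940 4.0836 4.7703 4.1778 31.6539 55.5507 53.2656] k=[6 5 5 7 27 52 58]
t=12: x=[5.7671 5.0087 5.1626 8.3573 28.1781 52.2760 59.5036] k=[10 3 7 7 29 47 65]
t=13: x=[9.2850 3.6731 6.7821 8.6228 29.6195 48.5072 65.6188] k=[14 8 2 8 27 52 67]
t=14: x=[13.2553 7.9137 2.7981 9.0463 28.2443 52.8601 67.7632] k=[18 3 4 11 33 50 71]
t=15: x=[16.5982 3.9946 4.4181 12.2381 33.6189 51.7715 71.2745] k=[19 4 0 16 30 49 69]
t=16: x=[17.5784 4.6624 1.3086 16.2031 31.2320 50.5764 69.3948] k=[22 7 0 15 31 49 64]
t=17: x=[20.5224 7.4385 1.4394 15.3843 32.0502 50.3161 64.8306] k=[21 5 1 13 36 47 61]
t=18: x=[19.4767 5.7162 2.0534 14.0103 36.1985 48.7028 61.9487] k=[19 3 0 11 40 50 61]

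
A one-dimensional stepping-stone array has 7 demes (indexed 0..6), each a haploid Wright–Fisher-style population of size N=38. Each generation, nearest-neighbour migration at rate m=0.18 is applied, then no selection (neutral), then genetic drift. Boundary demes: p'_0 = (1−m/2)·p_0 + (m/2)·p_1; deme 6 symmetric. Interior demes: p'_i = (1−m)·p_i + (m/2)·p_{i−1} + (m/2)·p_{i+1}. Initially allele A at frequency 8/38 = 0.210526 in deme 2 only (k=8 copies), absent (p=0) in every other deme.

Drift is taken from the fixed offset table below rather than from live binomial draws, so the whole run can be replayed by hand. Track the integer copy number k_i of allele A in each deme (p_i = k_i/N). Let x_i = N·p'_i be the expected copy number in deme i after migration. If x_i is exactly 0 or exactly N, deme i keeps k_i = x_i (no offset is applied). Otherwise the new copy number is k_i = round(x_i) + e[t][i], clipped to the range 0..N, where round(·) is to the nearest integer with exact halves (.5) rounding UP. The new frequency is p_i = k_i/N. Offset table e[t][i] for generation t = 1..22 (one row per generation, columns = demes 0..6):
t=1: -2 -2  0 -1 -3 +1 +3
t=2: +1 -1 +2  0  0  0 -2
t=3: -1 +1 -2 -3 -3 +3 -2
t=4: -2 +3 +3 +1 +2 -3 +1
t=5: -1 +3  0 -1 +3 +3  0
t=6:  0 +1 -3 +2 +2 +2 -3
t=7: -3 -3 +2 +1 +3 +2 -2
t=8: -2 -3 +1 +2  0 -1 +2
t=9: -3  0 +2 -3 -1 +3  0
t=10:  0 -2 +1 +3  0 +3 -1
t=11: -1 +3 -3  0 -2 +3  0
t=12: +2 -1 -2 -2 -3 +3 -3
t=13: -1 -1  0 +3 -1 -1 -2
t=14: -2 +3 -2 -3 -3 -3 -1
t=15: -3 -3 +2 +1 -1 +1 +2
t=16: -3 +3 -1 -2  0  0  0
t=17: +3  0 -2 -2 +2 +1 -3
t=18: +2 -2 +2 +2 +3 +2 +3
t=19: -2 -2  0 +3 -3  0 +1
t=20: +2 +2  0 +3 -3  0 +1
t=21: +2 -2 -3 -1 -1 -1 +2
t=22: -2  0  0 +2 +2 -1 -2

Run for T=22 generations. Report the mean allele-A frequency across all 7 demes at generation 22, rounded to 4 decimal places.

0.0902

t=0: k=[0 0 8 0 0 0 0]
t=1: x=[0.0000 0.7200 6.5600 0.7200 0.0000 0.0000 0.0000] k=[0 0 7 0 0 0 0]
t=2: x=[0.0000 0.6300 5.7400 0.6300 0.0000 0.0000 0.0000] k=[0 0 8 1 0 0 0]
t=3: x=[0.0000 0.7200 6.6500 1.5400 0.0900 0.0000 0.0000] k=[0 2 5 0 0 0 0]
t=4: x=[0.1800 2.0900 4.2800 0.4500 0.0000 0.0000 0.0000] k=[0 5 7 1 0 0 0]
t=5: x=[0.4500 4.7300 6.2800 1.4500 0.0900 0.0000 0.0000] k=[0 8 6 0 3 0 0]
t=6: x=[0.7200 7.1000 5.6400 0.8100 2.4600 0.2700 0.0000] k=[1 8 3 3 4 2 0]
t=7: x=[1.6300 6.9200 3.4500 3.0900 3.7300 2.0000 0.1800] k=[0 4 5 4 7 4 0]
t=8: x=[0.3600 3.7300 4.8200 4.3600 6.4600 3.9100 0.3600] k=[0 1 6 6 6 3 2]
t=9: x=[0.0900 1.3600 5.5500 6.0000 5.7300 3.1800 2.0900] k=[0 1 8 3 5 6 2]
t=10: x=[0.0900 1.5400 6.9200 3.6300 4.9100 5.5500 2.3600] k=[0 0 8 7 5 9 1]
t=11: x=[0.0000 0.7200 7.1900 6.9100 5.5400 7.9200 1.7200] k=[0 4 4 7 4 11 2]
t=12: x=[0.3600 3.6400 4.2700 6.4600 4.9000 9.5600 2.8100] k=[2 3 2 4 2 13 0]
t=13: x=[2.0900 2.8200 2.2700 3.6400 3.1700 10.8400 1.1700] k=[1 2 2 7 2 10 0]
t=14: x=[1.0900 1.9100 2.4500 6.1000 3.1700 8.3800 0.9000] k=[0 5 0 3 0 5 0]
t=15: x=[0.4500 4.1000 0.7200 2.4600 0.7200 4.1000 0.4500] k=[0 1 3 3 0 5 2]
t=16: x=[0.0900 1.0900 2.8200 2.7300 0.7200 4.2800 2.2700] k=[0 4 2 1 1 4 2]
t=17: x=[0.3600 3.4600 2.0900 1.0900 1.2700 3.5500 2.1800] k=[3 3 0 0 3 5 0]
t=18: x=[3.0000 2.7300 0.2700 0.2700 2.9100 4.3700 0.4500] k=[5 1 2 2 6 6 3]
t=19: x=[4.6400 1.4500 1.9100 2.3600 5.6400 5.7300 3.2700] k=[3 0 2 5 3 6 4]
t=20: x=[2.7300 0.4500 2.0900 4.5500 3.4500 5.5500 4.1800] k=[5 2 2 8 0 6 5]
t=21: x=[4.7300 2.2700 2.5400 6.7400 1.2600 5.3700 5.0900] k=[7 0 0 6 0 4 7]
t=22: x=[6.3700 0.6300 0.5400 4.9200 0.9000 3.9100 6.7300] k=[4 1 1 7 3 3 5]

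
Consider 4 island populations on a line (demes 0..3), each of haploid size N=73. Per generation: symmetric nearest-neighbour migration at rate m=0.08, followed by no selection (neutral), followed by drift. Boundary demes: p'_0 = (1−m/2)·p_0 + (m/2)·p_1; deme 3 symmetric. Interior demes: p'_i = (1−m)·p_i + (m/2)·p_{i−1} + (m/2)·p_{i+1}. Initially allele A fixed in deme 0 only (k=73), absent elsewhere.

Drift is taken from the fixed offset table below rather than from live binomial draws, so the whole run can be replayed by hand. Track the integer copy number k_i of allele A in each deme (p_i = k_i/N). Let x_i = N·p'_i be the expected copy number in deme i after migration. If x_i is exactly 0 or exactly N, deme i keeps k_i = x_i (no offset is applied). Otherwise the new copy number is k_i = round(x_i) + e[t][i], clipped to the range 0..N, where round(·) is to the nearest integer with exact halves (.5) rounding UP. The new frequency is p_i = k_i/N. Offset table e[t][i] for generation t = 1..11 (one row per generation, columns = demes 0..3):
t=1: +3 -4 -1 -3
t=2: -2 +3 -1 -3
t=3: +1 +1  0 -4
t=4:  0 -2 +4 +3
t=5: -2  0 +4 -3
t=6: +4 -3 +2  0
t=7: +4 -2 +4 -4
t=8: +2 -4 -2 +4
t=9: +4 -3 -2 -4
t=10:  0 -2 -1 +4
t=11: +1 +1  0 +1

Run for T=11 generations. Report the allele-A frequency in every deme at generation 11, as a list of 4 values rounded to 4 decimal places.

[0.8767, 0.1370, 0.1096, 0.0822]

t=0: k=[73 0 0 0]
t=1: x=[70.0800 2.9200 0.0000 0.0000] k=[73 0 0 0]
t=2: x=[70.0800 2.9200 0.0000 0.0000] k=[68 6 0 0]
t=3: x=[65.5200 8.2400 0.2400 0.0000] k=[67 9 0 0]
t=4: x=[64.6800 10.9600 0.3600 0.0000] k=[65 9 4 0]
t=5: x=[62.7600 11.0400 4.0400 0.1600] k=[61 11 8 0]
t=6: x=[59.0000 12.8800 7.8000 0.3200] k=[63 10 10 0]
t=7: x=[60.8800 12.1200 9.6000 0.4000] k=[65 10 14 0]
t=8: x=[62.8000 12.3600 13.2800 0.5600] k=[65 8 11 5]
t=9: x=[62.7200 10.4000 10.6400 5.2400] k=[67 7 9 1]
t=10: x=[64.6000 9.4800 8.6000 1.3200] k=[65 7 8 5]
t=11: x=[62.6800 9.3600 7.8400 5.1200] k=[64 10 8 6]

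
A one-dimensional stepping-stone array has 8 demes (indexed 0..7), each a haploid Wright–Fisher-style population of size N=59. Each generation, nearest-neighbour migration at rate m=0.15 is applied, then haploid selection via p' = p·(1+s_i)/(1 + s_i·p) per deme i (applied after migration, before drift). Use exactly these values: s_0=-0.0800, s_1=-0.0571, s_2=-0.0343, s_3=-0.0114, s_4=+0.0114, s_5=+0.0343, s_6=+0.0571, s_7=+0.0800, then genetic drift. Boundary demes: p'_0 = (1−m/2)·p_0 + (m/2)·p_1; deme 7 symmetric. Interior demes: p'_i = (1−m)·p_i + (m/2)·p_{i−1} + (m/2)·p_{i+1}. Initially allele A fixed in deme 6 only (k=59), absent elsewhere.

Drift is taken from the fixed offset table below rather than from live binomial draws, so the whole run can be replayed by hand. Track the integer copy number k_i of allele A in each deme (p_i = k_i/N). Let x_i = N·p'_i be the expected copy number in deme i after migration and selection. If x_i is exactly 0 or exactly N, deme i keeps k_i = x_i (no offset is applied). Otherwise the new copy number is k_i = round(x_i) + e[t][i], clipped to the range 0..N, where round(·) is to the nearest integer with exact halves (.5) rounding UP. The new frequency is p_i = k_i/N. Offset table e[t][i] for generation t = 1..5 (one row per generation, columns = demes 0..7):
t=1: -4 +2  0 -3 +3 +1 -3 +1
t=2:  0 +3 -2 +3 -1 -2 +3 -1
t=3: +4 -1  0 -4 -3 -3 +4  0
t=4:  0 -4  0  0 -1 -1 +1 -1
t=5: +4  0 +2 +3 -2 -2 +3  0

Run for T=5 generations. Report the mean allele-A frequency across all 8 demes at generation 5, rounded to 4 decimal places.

0.1398

t=0: k=[0 0 0 0 0 0 59 0]
t=1: x=[0.0000 0.0000 0.0000 0.0000 0.0000 4.5650 50.5597 4.7505] k=[0 0 0 0 0 6 48 6]
t=2: x=[0.0000 0.0000 0.0000 0.0000 0.4551 8.9531 42.3711 9.7609] k=[0 0 0 0 0 7 45 9]
t=3: x=[0.0000 0.0000 0.0000 0.0000 0.5309 9.5928 40.1690 12.4387] k=[0 0 0 0 0 7 44 12]
t=4: x=[0.0000 0.0000 0.0000 0.0000 0.5309 9.5161 39.5556 15.2542] k=[0 0 0 0 0 9 41 14]
t=5: x=[0.0000 0.0000 0.0000 0.0000 0.6826 11.0241 37.3416 16.9389] k=[0 0 0 0 0 9 40 17]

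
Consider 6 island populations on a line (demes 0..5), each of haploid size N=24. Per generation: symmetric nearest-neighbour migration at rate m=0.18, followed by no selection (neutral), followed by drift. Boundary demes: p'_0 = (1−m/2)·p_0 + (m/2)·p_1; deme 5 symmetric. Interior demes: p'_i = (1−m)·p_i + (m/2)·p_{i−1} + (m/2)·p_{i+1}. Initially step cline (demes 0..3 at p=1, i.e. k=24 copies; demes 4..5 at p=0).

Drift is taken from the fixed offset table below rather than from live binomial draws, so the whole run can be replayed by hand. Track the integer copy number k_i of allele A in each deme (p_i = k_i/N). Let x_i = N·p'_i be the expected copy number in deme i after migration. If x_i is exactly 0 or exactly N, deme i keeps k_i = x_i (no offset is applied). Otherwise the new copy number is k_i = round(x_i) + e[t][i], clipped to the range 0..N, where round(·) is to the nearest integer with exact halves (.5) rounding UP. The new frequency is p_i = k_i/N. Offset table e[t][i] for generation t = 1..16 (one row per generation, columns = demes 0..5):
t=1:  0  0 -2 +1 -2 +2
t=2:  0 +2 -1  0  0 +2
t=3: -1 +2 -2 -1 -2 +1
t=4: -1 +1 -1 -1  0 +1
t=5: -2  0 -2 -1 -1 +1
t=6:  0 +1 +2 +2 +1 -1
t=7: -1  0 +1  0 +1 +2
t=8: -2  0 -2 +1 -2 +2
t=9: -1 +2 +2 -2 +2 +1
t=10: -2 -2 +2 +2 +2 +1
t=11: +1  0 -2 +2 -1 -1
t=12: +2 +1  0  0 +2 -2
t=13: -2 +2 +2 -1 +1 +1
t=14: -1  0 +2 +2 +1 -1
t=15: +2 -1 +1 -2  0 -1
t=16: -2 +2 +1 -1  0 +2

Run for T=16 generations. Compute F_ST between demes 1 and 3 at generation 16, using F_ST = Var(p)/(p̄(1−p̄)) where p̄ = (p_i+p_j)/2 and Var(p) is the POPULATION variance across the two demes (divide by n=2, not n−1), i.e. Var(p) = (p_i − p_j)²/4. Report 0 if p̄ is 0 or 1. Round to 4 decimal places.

t=0: k=[24 24 24 24 0 0]
t=1: x=[24.0000 24.0000 24.0000 21.8400 2.1600 0.0000] k=[24 24 24 23 0 0]
t=2: x=[24.0000 24.0000 23.9100 21.0200 2.0700 0.0000] k=[24 24 23 21 2 0]
t=3: x=[24.0000 23.9100 22.9100 19.4700 3.5300 0.1800] k=[24 24 21 18 2 1]
t=4: x=[24.0000 23.7300 21.0000 16.8300 3.3500 1.0900] k=[24 24 20 16 3 2]
t=5: x=[24.0000 23.6400 20.0000 15.1900 4.0800 2.0900] k=[24 24 18 14 3 3]
t=6: x=[24.0000 23.4600 18.1800 13.3700 3.9900 3.0000] k=[24 24 20 15 5 2]
t=7: x=[24.0000 23.6400 19.9100 14.5500 5.6300 2.2700] k=[24 24 21 15 7 4]
t=8: x=[24.0000 23.7300 20.7300 14.8200 7.4500 4.2700] k=[24 24 19 16 5 6]
t=9: x=[24.0000 23.5500 19.1800 15.2800 6.0800 5.9100] k=[24 24 21 13 8 7]
t=10: x=[24.0000 23.7300 20.5500 13.2700 8.3600 7.0900] k=[24 22 23 15 10 8]
t=11: x=[23.8200 22.2700 22.1900 15.2700 10.2700 8.1800] k=[24 22 20 17 9 7]
t=12: x=[23.8200 22.0000 19.9100 16.5500 9.5400 7.1800] k=[24 23 20 17 12 5]
t=13: x=[23.9100 22.8200 20.0000 16.8200 11.8200 5.6300] k=[22 24 22 16 13 7]
t=14: x=[22.1800 23.6400 21.6400 16.2700 12.7300 7.5400] k=[21 24 24 18 14 7]
t=15: x=[21.2700 23.7300 23.4600 18.1800 13.7300 7.6300] k=[23 23 24 16 14 7]
t=16: x=[23.0000 23.0900 23.1900 16.5400 13.5500 7.6300] k=[21 24 24 16 14 10]

0.2000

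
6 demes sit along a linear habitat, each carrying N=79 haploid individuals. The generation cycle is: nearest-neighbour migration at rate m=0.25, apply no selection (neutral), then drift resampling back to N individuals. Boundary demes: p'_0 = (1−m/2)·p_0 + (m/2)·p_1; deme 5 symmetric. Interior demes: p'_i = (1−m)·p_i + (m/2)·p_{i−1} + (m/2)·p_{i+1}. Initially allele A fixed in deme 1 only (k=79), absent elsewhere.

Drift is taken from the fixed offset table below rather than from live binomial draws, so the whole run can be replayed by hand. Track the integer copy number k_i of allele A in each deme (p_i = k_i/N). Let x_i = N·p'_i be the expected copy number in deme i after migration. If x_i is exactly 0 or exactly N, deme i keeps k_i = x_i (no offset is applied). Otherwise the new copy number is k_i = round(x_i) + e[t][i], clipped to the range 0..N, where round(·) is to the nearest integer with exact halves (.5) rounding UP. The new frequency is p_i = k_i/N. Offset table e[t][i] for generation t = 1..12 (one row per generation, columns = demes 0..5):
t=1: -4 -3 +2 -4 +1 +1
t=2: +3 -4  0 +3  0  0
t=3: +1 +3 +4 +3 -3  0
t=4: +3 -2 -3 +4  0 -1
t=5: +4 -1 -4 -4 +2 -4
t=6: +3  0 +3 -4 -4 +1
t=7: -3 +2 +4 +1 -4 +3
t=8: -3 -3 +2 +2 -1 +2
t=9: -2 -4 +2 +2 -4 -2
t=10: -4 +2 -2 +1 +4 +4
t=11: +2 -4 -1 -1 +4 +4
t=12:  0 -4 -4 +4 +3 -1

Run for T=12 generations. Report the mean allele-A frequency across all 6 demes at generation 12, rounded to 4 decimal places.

t=0: k=[0 79 0 0 0 0]
t=1: x=[9.8750 59.2500 9.8750 0.0000 0.0000 0.0000] k=[6 56 12 0 0 0]
t=2: x=[12.2500 44.2500 16.0000 1.5000 0.0000 0.0000] k=[15 40 16 5 0 0]
t=3: x=[18.1250 33.8750 17.6250 5.7500 0.6250 0.0000] k=[19 37 22 9 0 0]
t=4: x=[21.2500 32.8750 22.2500 9.5000 1.1250 0.0000] k=[24 31 19 14 1 0]
t=5: x=[24.8750 28.6250 19.8750 13.0000 2.5000 0.1250] k=[29 28 16 9 5 0]
t=6: x=[28.8750 26.6250 16.6250 9.3750 4.8750 0.6250] k=[32 27 20 5 1 2]
t=7: x=[31.3750 26.7500 19.0000 6.3750 1.6250 1.8750] k=[28 29 23 7 0 5]
t=8: x=[28.1250 28.1250 21.7500 8.1250 1.5000 4.3750] k=[25 25 24 10 1 6]
t=9: x=[25.0000 24.8750 22.3750 10.6250 2.7500 5.3750] k=[23 21 24 13 0 3]
t=10: x=[22.7500 21.6250 22.2500 12.7500 2.0000 2.6250] k=[19 24 20 14 6 7]
t=11: x=[19.6250 22.8750 19.7500 13.7500 7.1250 6.8750] k=[22 19 19 13 11 11]
t=12: x=[21.6250 19.3750 18.2500 13.5000 11.2500 11.0000] k=[22 15 14 18 14 10]

0.1962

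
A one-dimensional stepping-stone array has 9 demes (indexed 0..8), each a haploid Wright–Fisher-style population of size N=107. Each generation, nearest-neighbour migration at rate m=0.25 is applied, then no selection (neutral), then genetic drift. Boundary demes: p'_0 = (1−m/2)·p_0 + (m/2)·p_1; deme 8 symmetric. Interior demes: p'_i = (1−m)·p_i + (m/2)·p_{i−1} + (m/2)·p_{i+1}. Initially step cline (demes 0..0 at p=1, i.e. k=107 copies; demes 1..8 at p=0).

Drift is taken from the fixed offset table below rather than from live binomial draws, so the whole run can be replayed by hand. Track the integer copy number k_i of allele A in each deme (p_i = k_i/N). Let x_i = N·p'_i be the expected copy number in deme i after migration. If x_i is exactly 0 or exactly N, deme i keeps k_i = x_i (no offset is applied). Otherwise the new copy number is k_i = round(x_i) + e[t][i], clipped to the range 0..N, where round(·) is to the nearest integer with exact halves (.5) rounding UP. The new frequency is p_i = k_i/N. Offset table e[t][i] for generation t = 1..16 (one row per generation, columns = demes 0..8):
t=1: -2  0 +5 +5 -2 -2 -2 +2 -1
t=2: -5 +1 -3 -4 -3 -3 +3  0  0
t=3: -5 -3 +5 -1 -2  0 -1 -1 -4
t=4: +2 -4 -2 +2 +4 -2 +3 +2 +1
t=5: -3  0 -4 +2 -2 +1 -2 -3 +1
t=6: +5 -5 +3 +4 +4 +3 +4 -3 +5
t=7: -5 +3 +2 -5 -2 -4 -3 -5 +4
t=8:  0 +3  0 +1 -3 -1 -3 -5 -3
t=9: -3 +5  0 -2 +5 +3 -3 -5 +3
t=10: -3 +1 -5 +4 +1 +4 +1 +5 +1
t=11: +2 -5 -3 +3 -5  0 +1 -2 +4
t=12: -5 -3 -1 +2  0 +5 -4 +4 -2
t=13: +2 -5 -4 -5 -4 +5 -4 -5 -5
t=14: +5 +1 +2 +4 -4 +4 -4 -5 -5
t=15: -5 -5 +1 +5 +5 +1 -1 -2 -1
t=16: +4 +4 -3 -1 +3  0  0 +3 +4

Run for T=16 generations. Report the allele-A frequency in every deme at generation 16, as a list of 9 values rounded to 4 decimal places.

t=0: k=[107 0 0 0 0 0 0 0 0]
t=1: x=[93.6250 13.3750 0.0000 0.0000 0.0000 0.0000 0.0000 0.0000 0.0000] k=[92 13 0 0 0 0 0 0 0]
t=2: x=[82.1250 21.2500 1.6250 0.0000 0.0000 0.0000 0.0000 0.0000 0.0000] k=[77 22 0 0 0 0 0 0 0]
t=3: x=[70.1250 26.1250 2.7500 0.0000 0.0000 0.0000 0.0000 0.0000 0.0000] k=[65 23 8 0 0 0 0 0 0]
t=4: x=[59.7500 26.3750 8.8750 1.0000 0.0000 0.0000 0.0000 0.0000 0.0000] k=[62 22 7 3 0 0 0 0 0]
t=5: x=[57.0000 25.1250 8.3750 3.1250 0.3750 0.0000 0.0000 0.0000 0.0000] k=[54 25 4 5 0 0 0 0 0]
t=6: x=[50.3750 26.0000 6.7500 4.2500 0.6250 0.0000 0.0000 0.0000 0.0000] k=[55 21 10 8 5 0 0 0 0]
t=7: x=[50.7500 23.8750 11.1250 7.8750 4.7500 0.6250 0.0000 0.0000 0.0000] k=[46 27 13 3 3 0 0 0 0]
t=8: x=[43.6250 27.6250 13.5000 4.2500 2.6250 0.3750 0.0000 0.0000 0.0000] k=[44 31 14 5 0 0 0 0 0]
t=9: x=[42.3750 30.5000 15.0000 5.5000 0.6250 0.0000 0.0000 0.0000 0.0000] k=[39 36 15 4 6 0 0 0 0]
t=10: x=[38.6250 33.7500 16.2500 5.6250 5.0000 0.7500 0.0000 0.0000 0.0000] k=[36 35 11 10 6 5 0 0 0]
t=11: x=[35.8750 32.1250 13.8750 9.6250 6.3750 4.5000 0.6250 0.0000 0.0000] k=[38 27 11 13 1 5 2 0 0]
t=12: x=[36.6250 26.3750 13.2500 11.2500 3.0000 4.1250 2.1250 0.2500 0.0000] k=[32 23 12 13 3 9 0 4 0]
t=13: x=[30.8750 22.7500 13.5000 11.6250 5.0000 7.1250 1.6250 3.0000 0.5000] k=[33 18 10 7 1 12 0 0 0]
t=14: x=[31.1250 18.8750 10.6250 6.6250 3.1250 9.1250 1.5000 0.0000 0.0000] k=[36 20 13 11 0 13 0 0 0]
t=15: x=[34.0000 21.1250 13.6250 9.8750 3.0000 9.7500 1.6250 0.0000 0.0000] k=[29 16 15 15 8 11 1 0 0]
t=16: x=[27.3750 17.5000 15.1250 14.1250 9.2500 9.3750 2.1250 0.1250 0.0000] k=[31 22 12 13 12 9 2 3 0]

[0.2897, 0.2056, 0.1121, 0.1215, 0.1121, 0.0841, 0.0187, 0.0280, 0.0000]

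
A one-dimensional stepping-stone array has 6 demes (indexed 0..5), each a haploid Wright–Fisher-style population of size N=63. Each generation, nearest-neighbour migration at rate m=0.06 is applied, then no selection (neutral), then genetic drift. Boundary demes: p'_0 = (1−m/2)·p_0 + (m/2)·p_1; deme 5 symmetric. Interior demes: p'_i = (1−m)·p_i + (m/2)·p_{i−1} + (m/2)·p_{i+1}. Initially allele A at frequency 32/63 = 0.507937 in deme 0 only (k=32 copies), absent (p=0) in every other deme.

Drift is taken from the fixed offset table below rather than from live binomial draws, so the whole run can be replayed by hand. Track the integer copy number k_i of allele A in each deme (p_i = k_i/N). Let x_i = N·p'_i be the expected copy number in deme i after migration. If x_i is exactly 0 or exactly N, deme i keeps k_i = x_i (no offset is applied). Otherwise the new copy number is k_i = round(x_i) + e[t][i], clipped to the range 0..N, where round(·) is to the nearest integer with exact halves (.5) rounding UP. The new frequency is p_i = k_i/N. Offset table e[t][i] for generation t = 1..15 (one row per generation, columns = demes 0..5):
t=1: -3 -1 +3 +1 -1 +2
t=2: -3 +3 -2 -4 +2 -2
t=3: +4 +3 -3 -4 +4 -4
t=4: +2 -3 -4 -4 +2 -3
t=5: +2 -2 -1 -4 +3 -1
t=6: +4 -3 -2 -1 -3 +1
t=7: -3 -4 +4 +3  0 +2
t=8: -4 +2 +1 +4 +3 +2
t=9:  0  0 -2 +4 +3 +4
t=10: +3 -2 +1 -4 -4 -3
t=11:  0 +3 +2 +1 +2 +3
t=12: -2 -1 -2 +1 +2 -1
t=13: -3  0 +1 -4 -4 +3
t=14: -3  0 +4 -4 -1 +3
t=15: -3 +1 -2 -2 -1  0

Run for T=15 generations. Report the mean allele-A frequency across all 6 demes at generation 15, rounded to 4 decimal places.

t=0: k=[32 0 0 0 0 0]
t=1: x=[31.0400 0.9600 0.0000 0.0000 0.0000 0.0000] k=[28 0 0 0 0 0]
t=2: x=[27.1600 0.8400 0.0000 0.0000 0.0000 0.0000] k=[24 4 0 0 0 0]
t=3: x=[23.4000 4.4800 0.1200 0.0000 0.0000 0.0000] k=[27 7 0 0 0 0]
t=4: x=[26.4000 7.3900 0.2100 0.0000 0.0000 0.0000] k=[28 4 0 0 0 0]
t=5: x=[27.2800 4.6000 0.1200 0.0000 0.0000 0.0000] k=[29 3 0 0 0 0]
t=6: x=[28.2200 3.6900 0.0900 0.0000 0.0000 0.0000] k=[32 1 0 0 0 0]
t=7: x=[31.0700 1.9000 0.0300 0.0000 0.0000 0.0000] k=[28 0 4 0 0 0]
t=8: x=[27.1600 0.9600 3.7600 0.1200 0.0000 0.0000] k=[23 3 5 4 0 0]
t=9: x=[22.4000 3.6600 4.9100 3.9100 0.1200 0.0000] k=[22 4 3 8 3 0]
t=10: x=[21.4600 4.5100 3.1800 7.7000 3.0600 0.0900] k=[24 3 4 4 0 0]
t=11: x=[23.3700 3.6600 3.9700 3.8800 0.1200 0.0000] k=[23 7 6 5 2 0]
t=12: x=[22.5200 7.4500 6.0000 4.9400 2.0300 0.0600] k=[21 6 4 6 4 0]
t=13: x=[20.5500 6.3900 4.1200 5.8800 3.9400 0.1200] k=[18 6 5 2 0 3]
t=14: x=[17.6400 6.3300 4.9400 2.0300 0.1500 2.9100] k=[15 6 9 0 0 6]
t=15: x=[14.7300 6.3600 8.6400 0.2700 0.1800 5.8200] k=[12 7 7 0 0 6]

0.0847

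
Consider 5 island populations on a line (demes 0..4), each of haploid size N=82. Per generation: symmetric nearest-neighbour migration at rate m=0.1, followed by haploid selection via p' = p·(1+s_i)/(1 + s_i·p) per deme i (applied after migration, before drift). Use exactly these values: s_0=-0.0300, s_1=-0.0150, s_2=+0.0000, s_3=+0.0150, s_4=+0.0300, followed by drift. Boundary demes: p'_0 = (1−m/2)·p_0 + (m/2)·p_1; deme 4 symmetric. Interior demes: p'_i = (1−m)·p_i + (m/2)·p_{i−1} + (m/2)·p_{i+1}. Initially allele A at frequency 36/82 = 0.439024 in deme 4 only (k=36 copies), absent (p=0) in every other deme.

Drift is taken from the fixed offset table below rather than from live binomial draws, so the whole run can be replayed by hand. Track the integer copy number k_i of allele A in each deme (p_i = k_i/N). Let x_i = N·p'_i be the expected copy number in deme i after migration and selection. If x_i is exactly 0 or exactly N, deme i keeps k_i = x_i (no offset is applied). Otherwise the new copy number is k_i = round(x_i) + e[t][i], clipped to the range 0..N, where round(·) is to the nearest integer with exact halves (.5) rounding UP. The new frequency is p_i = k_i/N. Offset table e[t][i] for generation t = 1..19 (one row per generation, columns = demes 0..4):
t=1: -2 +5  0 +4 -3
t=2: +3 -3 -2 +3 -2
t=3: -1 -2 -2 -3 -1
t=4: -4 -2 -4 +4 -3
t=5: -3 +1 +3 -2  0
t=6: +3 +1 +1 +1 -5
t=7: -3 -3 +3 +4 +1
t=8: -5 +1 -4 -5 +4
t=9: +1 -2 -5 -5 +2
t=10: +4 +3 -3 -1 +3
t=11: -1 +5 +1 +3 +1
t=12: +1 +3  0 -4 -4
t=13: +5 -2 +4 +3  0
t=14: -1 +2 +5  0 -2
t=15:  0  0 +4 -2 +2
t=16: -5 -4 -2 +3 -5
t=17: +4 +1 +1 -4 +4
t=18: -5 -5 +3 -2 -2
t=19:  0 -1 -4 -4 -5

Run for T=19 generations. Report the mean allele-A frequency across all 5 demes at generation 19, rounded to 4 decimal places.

0.0951

t=0: k=[0 0 0 0 36]
t=1: x=[0.0000 0.0000 0.0000 1.8264 34.7907] k=[0 0 0 6 32]
t=2: x=[0.0000 0.0000 0.3000 7.0959 31.2698] k=[0 0 0 10 29]
t=3: x=[0.0000 0.0000 0.5000 10.5865 28.5980] k=[0 0 0 8 28]
t=4: x=[0.0000 0.0000 0.4000 8.7153 27.5380] k=[0 0 0 13 25]
t=5: x=[0.0000 0.0000 0.6500 13.1132 24.9096] k=[0 0 4 11 25]
t=6: x=[0.0000 0.1970 4.1500 11.4964 24.8084] k=[0 1 5 12 20]
t=7: x=[0.0485 1.1330 5.1500 12.2038 20.0443] k=[0 0 8 16 21]
t=8: x=[0.0000 0.3940 8.0000 16.0412 21.2115] k=[0 1 4 11 25]
t=9: x=[0.0485 1.0837 4.2000 11.4964 24.8084] k=[1 0 0 6 27]
t=10: x=[0.9218 0.0493 0.3000 6.8428 26.4771] k=[5 3 0 6 29]
t=11: x=[4.7615 2.9073 0.4500 6.9440 28.3962] k=[4 8 1 10 29]
t=12: x=[4.0803 7.3483 1.8000 10.6371 28.5980] k=[5 10 2 7 25]
t=13: x=[5.1023 9.2255 2.6500 7.7539 24.6060] k=[10 7 7 11 25]
t=14: x=[9.5891 7.0520 7.2000 11.6480 24.8084] k=[9 9 12 12 23]
t=15: x=[8.7588 9.0279 11.8500 12.7091 22.9351] k=[9 9 16 11 25]
t=16: x=[8.7588 9.2255 15.4000 12.1028 24.8084] k=[4 5 13 15 20]
t=17: x=[3.9343 5.2749 12.7000 15.3348 20.1966] k=[8 6 14 11 24]
t=18: x=[7.6852 6.4101 13.4500 11.9512 23.8468] k=[3 1 16 10 22]
t=19: x=[2.8160 1.8229 14.9500 11.0415 21.8708] k=[3 1 11 7 17]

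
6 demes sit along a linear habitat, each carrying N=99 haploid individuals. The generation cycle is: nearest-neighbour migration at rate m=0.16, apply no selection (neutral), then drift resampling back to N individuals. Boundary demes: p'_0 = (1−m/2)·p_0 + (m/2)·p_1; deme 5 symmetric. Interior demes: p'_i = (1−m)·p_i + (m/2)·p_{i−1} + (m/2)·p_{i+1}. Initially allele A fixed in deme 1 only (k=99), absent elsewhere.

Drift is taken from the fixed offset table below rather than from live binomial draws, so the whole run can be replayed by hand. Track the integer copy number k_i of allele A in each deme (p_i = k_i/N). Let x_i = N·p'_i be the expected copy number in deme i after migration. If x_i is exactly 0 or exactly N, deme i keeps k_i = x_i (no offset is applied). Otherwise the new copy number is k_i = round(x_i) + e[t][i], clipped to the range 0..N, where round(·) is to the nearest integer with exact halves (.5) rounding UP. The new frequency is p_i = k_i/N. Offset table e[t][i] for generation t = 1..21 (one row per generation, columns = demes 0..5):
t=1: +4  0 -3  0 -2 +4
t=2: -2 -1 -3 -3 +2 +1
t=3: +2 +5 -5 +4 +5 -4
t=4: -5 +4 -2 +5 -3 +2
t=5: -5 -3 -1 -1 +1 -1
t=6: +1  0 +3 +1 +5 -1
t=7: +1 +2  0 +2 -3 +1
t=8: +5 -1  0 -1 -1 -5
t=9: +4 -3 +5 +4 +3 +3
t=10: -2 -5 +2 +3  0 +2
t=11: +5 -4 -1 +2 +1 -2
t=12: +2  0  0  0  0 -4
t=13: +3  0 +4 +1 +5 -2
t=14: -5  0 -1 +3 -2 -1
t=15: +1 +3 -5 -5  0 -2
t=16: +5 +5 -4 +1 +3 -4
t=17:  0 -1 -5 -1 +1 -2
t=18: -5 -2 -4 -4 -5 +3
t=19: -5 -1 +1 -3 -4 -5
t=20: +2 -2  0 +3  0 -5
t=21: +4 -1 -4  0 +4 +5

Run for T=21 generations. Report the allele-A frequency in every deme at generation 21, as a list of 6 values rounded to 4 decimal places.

[0.3838, 0.2727, 0.1414, 0.1414, 0.0808, 0.0505]

t=0: k=[0 99 0 0 0 0]
t=1: x=[7.9200 83.1600 7.9200 0.0000 0.0000 0.0000] k=[12 83 5 0 0 0]
t=2: x=[17.6800 71.0800 10.8400 0.4000 0.0000 0.0000] k=[16 70 8 0 0 0]
t=3: x=[20.3200 60.7200 12.3200 0.6400 0.0000 0.0000] k=[22 66 7 5 0 0]
t=4: x=[25.5200 57.7600 11.5600 4.7600 0.4000 0.0000] k=[21 62 10 10 0 0]
t=5: x=[24.2800 54.5600 14.1600 9.2000 0.8000 0.0000] k=[19 52 13 8 2 0]
t=6: x=[21.6400 46.2400 15.7200 7.9200 2.3200 0.1600] k=[23 46 19 9 7 0]
t=7: x=[24.8400 42.0000 20.3600 9.6400 6.6000 0.5600] k=[26 44 20 12 4 2]
t=8: x=[27.4400 40.6400 21.2800 12.0000 4.4800 2.1600] k=[32 40 21 11 3 0]
t=9: x=[32.6400 37.8400 21.7200 11.1600 3.4000 0.2400] k=[37 35 27 15 6 3]
t=10: x=[36.8400 34.5200 26.6800 15.2400 6.4800 3.2400] k=[35 30 29 18 6 5]
t=11: x=[34.6000 30.3200 28.2000 17.9200 6.8800 5.0800] k=[40 26 27 20 8 3]
t=12: x=[38.8800 27.2000 26.3600 19.6000 8.5600 3.4000] k=[41 27 26 20 9 0]
t=13: x=[39.8800 28.0400 25.6000 19.6000 9.1600 0.7200] k=[43 28 30 21 14 0]
t=14: x=[41.8000 29.3600 29.1200 21.1600 13.4400 1.1200] k=[37 29 28 24 11 0]
t=15: x=[36.3600 29.5600 27.7600 23.2800 11.1600 0.8800] k=[37 33 23 18 11 0]
t=16: x=[36.6800 32.5200 23.4000 17.8400 10.6800 0.8800] k=[42 38 19 19 14 0]
t=17: x=[41.6800 36.8000 20.5200 18.6000 13.2800 1.1200] k=[42 36 16 18 14 0]
t=18: x=[41.5200 34.8800 17.7600 17.5200 13.2000 1.1200] k=[37 33 14 14 8 4]
t=19: x=[36.6800 31.8000 15.5200 13.5200 8.1600 4.3200] k=[32 31 17 11 4 0]
t=20: x=[31.9200 29.9600 17.6400 10.9200 4.2400 0.3200] k=[34 28 18 14 4 0]
t=21: x=[33.5200 27.6800 18.4800 13.5200 4.4800 0.3200] k=[38 27 14 14 8 5]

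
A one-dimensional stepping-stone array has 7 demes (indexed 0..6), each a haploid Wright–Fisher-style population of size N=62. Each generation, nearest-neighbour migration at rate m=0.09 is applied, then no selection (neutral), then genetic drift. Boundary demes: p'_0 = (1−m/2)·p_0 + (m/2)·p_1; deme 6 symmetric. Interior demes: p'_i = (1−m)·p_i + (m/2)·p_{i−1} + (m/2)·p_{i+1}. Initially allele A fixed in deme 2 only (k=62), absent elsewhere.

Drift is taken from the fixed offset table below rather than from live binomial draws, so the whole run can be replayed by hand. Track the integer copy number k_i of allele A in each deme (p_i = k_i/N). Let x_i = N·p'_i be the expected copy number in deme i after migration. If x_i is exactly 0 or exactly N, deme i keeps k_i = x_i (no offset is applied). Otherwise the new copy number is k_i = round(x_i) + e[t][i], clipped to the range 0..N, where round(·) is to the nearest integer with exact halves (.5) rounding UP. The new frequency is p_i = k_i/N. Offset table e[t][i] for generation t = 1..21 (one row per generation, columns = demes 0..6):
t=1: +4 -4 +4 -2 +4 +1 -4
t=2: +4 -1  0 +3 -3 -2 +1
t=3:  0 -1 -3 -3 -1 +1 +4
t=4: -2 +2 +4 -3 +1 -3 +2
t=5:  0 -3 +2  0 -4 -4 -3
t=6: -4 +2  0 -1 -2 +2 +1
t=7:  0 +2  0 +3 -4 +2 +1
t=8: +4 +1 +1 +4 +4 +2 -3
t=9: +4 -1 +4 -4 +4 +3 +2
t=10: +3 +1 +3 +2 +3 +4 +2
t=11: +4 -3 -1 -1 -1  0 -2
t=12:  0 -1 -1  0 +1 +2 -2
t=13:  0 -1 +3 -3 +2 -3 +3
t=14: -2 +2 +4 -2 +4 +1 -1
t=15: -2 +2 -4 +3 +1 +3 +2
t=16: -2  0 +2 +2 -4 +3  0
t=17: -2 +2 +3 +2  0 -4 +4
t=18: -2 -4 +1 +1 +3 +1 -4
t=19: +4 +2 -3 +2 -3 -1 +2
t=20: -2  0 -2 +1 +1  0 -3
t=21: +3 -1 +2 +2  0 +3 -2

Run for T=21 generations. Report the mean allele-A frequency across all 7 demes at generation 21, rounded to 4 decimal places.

0.2650

t=0: k=[0 0 62 0 0 0 0]
t=1: x=[0.0000 2.7900 56.4200 2.7900 0.0000 0.0000 0.0000] k=[0 0 60 1 0 0 0]
t=2: x=[0.0000 2.7000 54.6450 3.6100 0.0450 0.0000 0.0000] k=[0 2 55 7 0 0 0]
t=3: x=[0.0900 4.2950 50.4550 8.8450 0.3150 0.0000 0.0000] k=[0 3 47 6 0 0 0]
t=4: x=[0.1350 4.8450 43.1750 7.5750 0.2700 0.0000 0.0000] k=[0 7 47 5 1 0 0]
t=5: x=[0.3150 8.4850 43.3100 6.7100 1.1350 0.0450 0.0000] k=[0 5 45 7 0 0 0]
t=6: x=[0.2250 6.5750 41.4900 8.3950 0.3150 0.0000 0.0000] k=[0 9 41 7 0 0 0]
t=7: x=[0.4050 10.0350 38.0300 8.2150 0.3150 0.0000 0.0000] k=[0 12 38 11 0 0 0]
t=8: x=[0.5400 12.6300 35.6150 11.7200 0.4950 0.0000 0.0000] k=[5 14 37 16 4 0 0]
t=9: x=[5.4050 14.6300 35.0200 16.4050 4.3600 0.1800 0.0000] k=[9 14 39 12 8 3 0]
t=10: x=[9.2250 14.9000 36.6600 13.0350 7.9550 3.0900 0.1350] k=[12 16 40 15 11 7 2]
t=11: x=[12.1800 16.9000 37.7950 15.9450 11.0000 6.9550 2.2250] k=[16 14 37 15 10 7 0]
t=12: x=[15.9100 15.1250 34.9750 15.7650 10.0900 6.8200 0.3150] k=[16 14 34 16 11 9 0]
t=13: x=[15.9100 14.9900 32.2900 16.5850 11.1350 8.6850 0.4050] k=[16 14 35 14 13 6 3]
t=14: x=[15.9100 15.0350 33.1100 14.9000 12.7300 6.1800 3.1350] k=[14 17 37 13 17 7 2]
t=15: x=[14.1350 17.7650 35.0200 14.2600 16.3700 7.2250 2.2250] k=[12 20 31 17 17 10 4]
t=16: x=[12.3600 20.1350 29.8750 17.6300 16.6850 10.0450 4.2700] k=[10 20 32 20 13 13 4]
t=17: x=[10.4500 20.0900 30.9200 20.2250 13.3150 12.5950 4.4050] k=[8 22 34 22 13 9 8]
t=18: x=[8.6300 21.9100 32.9200 22.1350 13.2250 9.1350 8.0450] k=[7 18 34 23 16 10 4]
t=19: x=[7.4950 18.2250 32.7850 23.1800 16.0450 10.0000 4.2700] k=[11 20 30 25 13 9 6]
t=20: x=[11.4050 20.0450 29.3250 24.6850 13.3600 9.0450 6.1350] k=[9 20 27 26 14 9 3]
t=21: x=[9.4950 19.8200 26.6400 25.5050 14.3150 8.9550 3.2700] k=[12 19 29 28 14 12 1]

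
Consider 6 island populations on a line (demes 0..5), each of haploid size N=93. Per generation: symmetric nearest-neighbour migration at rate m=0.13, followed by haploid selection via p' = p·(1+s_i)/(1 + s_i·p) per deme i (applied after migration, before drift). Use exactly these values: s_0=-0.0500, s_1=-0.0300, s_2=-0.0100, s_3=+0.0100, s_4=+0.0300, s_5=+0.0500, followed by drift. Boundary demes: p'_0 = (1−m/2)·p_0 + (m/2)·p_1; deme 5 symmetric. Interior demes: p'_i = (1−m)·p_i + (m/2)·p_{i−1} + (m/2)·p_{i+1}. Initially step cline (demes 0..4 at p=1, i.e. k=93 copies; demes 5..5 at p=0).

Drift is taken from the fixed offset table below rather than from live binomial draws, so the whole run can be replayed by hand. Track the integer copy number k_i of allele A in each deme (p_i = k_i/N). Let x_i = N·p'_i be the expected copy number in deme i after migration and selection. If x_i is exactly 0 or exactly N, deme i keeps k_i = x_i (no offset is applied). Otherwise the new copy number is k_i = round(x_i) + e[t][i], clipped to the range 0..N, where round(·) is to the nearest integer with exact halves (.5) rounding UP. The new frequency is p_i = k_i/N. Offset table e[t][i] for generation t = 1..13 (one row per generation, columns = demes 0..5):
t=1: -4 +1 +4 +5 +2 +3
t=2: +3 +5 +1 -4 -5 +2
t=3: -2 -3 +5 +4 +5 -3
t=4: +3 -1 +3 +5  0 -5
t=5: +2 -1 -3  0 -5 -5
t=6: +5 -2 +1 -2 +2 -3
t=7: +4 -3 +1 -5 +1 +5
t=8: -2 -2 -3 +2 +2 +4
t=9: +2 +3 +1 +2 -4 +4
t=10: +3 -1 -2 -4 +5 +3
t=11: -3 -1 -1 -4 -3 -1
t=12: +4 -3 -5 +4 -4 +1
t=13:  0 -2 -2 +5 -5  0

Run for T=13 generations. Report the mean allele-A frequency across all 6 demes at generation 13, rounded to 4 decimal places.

t=0: k=[93 93 93 93 93 0]
t=1: x=[93.0000 93.0000 93.0000 93.0000 87.1199 6.3267] k=[93 93 93 93 89 9]
t=2: x=[93.0000 93.0000 93.0000 92.7426 84.2960 14.7970] k=[93 93 93 89 79 17]
t=3: x=[93.0000 93.0000 92.7374 88.6514 76.0339 21.8346] k=[93 93 93 93 81 19]
t=4: x=[93.0000 93.0000 93.0000 92.2277 78.1231 23.8858] k=[93 93 93 93 78 19]
t=5: x=[93.0000 93.0000 93.0000 92.0346 75.5627 23.6860] k=[93 93 93 92 71 19]
t=6: x=[93.0000 93.0000 92.9343 90.7222 69.5078 23.2196] k=[93 93 93 89 72 20]
t=7: x=[93.0000 93.0000 92.7374 88.2005 70.2370 24.2443] k=[93 93 93 83 71 29]
t=8: x=[93.0000 93.0000 92.3435 82.9595 69.5718 32.7577] k=[93 93 89 85 72 37]
t=9: x=[93.0000 92.7320 88.9614 84.4922 71.0692 40.3860] k=[93 93 90 86 67 44]
t=10: x=[93.0000 92.7990 89.9051 85.0973 67.2934 46.6292] k=[93 92 88 81 72 50]
t=11: x=[92.9316 91.7685 87.7555 80.9746 71.6452 52.5485] k=[90 91 87 77 69 52]
t=12: x=[89.9156 90.6049 86.5499 77.2605 68.9459 54.2124] k=[93 88 82 81 65 55]
t=13: x=[92.6580 87.7871 82.2297 80.1357 65.9604 56.7350] k=[93 86 80 85 61 57]

0.8280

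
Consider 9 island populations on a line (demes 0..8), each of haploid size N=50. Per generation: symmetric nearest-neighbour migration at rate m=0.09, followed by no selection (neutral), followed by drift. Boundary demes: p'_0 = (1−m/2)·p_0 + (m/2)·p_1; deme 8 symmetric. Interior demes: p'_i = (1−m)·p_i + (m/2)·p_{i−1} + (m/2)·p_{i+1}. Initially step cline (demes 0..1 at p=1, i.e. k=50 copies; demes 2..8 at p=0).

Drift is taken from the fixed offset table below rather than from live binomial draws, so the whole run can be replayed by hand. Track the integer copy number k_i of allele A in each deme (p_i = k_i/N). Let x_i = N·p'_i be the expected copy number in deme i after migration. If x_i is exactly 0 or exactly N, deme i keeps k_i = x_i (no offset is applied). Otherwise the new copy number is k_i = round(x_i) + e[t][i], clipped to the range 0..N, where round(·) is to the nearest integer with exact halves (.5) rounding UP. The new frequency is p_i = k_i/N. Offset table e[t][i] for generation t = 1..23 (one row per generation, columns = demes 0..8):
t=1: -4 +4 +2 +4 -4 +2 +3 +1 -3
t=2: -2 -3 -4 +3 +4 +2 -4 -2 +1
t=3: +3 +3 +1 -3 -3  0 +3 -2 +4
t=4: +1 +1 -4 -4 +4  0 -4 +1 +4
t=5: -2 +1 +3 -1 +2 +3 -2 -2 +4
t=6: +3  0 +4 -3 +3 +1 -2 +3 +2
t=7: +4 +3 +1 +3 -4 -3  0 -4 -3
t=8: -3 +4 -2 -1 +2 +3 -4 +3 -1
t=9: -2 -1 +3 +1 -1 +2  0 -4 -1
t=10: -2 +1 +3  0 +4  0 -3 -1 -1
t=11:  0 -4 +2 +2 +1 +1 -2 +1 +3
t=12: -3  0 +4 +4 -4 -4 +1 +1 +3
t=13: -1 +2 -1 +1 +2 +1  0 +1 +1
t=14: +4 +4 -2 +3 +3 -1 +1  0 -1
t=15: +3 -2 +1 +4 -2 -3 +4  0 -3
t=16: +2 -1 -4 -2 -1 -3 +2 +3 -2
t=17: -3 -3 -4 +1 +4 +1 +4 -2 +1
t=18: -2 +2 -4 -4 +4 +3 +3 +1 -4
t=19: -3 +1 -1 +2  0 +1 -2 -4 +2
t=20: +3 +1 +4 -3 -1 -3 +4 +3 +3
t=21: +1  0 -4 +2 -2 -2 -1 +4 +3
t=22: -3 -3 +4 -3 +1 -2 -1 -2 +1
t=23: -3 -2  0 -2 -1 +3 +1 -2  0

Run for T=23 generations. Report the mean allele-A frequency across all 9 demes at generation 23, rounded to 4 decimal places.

0.3178

t=0: k=[50 50 0 0 0 0 0 0 0]
t=1: x=[50.0000 47.7500 2.2500 0.0000 0.0000 0.0000 0.0000 0.0000 0.0000] k=[50 50 4 0 0 0 0 0 0]
t=2: x=[50.0000 47.9300 5.8900 0.1800 0.0000 0.0000 0.0000 0.0000 0.0000] k=[50 45 2 3 0 0 0 0 0]
t=3: x=[49.7750 43.2900 3.9800 2.8200 0.1350 0.0000 0.0000 0.0000 0.0000] k=[50 46 5 0 0 0 0 0 0]
t=4: x=[49.8200 44.3350 6.6200 0.2250 0.0000 0.0000 0.0000 0.0000 0.0000] k=[50 45 3 0 0 0 0 0 0]
t=5: x=[49.7750 43.3350 4.7550 0.1350 0.0000 0.0000 0.0000 0.0000 0.0000] k=[48 44 8 0 0 0 0 0 0]
t=6: x=[47.8200 42.5600 9.2600 0.3600 0.0000 0.0000 0.0000 0.0000 0.0000] k=[50 43 13 0 0 0 0 0 0]
t=7: x=[49.6850 41.9650 13.7650 0.5850 0.0000 0.0000 0.0000 0.0000 0.0000] k=[50 45 15 4 0 0 0 0 0]
t=8: x=[49.7750 43.8750 15.8550 4.3150 0.1800 0.0000 0.0000 0.0000 0.0000] k=[47 48 14 3 2 0 0 0 0]
t=9: x=[47.0450 46.4250 15.0350 3.4500 1.9550 0.0900 0.0000 0.0000 0.0000] k=[45 45 18 4 1 2 0 0 0]
t=10: x=[45.0000 43.7850 18.5850 4.4950 1.1800 1.8650 0.0900 0.0000 0.0000] k=[43 45 22 4 5 2 0 0 0]
t=11: x=[43.0900 43.8750 22.2250 4.8550 4.8200 2.0450 0.0900 0.0000 0.0000] k=[43 40 24 7 6 3 0 0 0]
t=12: x=[42.8650 39.4150 23.9550 7.7200 5.9100 3.0000 0.1350 0.0000 0.0000] k=[40 39 28 12 2 0 1 0 0]
t=13: x=[39.9550 38.5500 27.7750 12.2700 2.3600 0.1350 0.9100 0.0450 0.0000] k=[39 41 27 13 4 1 1 1 0]
t=14: x=[39.0900 40.2800 27.0000 13.2250 4.2700 1.1350 1.0000 0.9550 0.0450] k=[43 44 25 16 7 0 2 1 0]
t=15: x=[43.0450 43.1000 25.4500 16.0000 7.0900 0.4050 1.8650 1.0000 0.0450] k=[46 41 26 20 5 0 6 1 0]
t=16: x=[45.7750 40.5500 26.4050 19.5950 5.4500 0.4950 5.5050 1.1800 0.0450] k=[48 40 22 18 4 0 8 4 0]
t=17: x=[47.6400 39.5500 22.6300 17.5500 4.4500 0.5400 7.4600 4.0000 0.1800] k=[45 37 19 19 8 2 11 2 1]
t=18: x=[44.6400 36.5500 19.8100 18.5050 8.2250 2.6750 10.1900 2.3600 1.0450] k=[43 39 16 15 12 6 13 3 0]
t=19: x=[42.8200 38.1450 16.9900 14.9100 11.8650 6.5850 12.2350 3.3150 0.1350] k=[40 39 16 17 12 8 10 0 2]
t=20: x=[39.9550 38.0100 17.0800 16.7300 12.0450 8.2700 9.4600 0.5400 1.9100] k=[43 39 21 14 11 5 13 4 5]
t=21: x=[42.8200 38.3700 21.4950 14.1800 10.8650 5.6300 12.2350 4.4500 4.9550] k=[44 38 17 16 9 4 11 8 8]
t=22: x=[43.7300 37.3250 17.9000 15.7300 9.0900 4.5400 10.5500 8.1350 8.0000] k=[41 34 22 13 10 3 10 6 9]
t=23: x=[40.6850 33.7750 22.1350 13.2700 9.8200 3.6300 9.5050 6.3150 8.8650] k=[38 32 22 11 9 7 11 4 9]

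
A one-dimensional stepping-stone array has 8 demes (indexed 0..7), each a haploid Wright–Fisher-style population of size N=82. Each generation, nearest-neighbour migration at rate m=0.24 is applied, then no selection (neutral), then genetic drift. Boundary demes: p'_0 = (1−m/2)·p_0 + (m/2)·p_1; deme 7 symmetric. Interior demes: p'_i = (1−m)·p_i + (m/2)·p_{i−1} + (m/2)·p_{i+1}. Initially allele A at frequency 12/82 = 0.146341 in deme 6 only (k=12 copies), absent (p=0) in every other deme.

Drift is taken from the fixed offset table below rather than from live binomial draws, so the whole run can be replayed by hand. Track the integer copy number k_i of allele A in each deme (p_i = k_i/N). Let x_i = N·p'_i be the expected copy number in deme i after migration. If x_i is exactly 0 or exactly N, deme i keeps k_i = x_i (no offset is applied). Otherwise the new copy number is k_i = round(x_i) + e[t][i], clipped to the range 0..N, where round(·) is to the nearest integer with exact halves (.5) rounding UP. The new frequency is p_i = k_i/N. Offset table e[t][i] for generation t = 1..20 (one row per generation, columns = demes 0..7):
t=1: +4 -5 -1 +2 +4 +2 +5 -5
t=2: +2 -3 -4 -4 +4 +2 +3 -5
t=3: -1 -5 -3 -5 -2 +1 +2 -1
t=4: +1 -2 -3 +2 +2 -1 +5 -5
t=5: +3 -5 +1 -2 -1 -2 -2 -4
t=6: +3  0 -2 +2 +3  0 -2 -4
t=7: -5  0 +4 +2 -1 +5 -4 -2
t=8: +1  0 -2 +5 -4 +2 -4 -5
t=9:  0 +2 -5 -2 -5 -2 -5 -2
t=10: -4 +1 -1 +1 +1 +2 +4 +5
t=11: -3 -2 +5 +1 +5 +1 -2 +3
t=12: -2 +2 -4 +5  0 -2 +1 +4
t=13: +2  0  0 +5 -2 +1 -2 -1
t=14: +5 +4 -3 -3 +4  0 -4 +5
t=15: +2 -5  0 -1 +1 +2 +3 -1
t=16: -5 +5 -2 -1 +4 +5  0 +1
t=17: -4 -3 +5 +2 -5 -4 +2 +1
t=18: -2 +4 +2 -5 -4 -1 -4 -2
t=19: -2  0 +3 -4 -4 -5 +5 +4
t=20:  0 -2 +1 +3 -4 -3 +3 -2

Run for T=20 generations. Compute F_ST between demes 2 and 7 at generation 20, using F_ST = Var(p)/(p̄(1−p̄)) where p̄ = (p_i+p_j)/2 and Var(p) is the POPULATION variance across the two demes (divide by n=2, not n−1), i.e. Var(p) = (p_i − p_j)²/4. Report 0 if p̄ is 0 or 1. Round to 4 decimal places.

0.0014

t=0: k=[0 0 0 0 0 0 12 0]
t=1: x=[0.0000 0.0000 0.0000 0.0000 0.0000 1.4400 9.1200 1.4400] k=[0 0 0 0 0 3 14 0]
t=2: x=[0.0000 0.0000 0.0000 0.0000 0.3600 3.9600 11.0000 1.6800] k=[0 0 0 0 4 6 14 0]
t=3: x=[0.0000 0.0000 0.0000 0.4800 3.7600 6.7200 11.3600 1.6800] k=[0 0 0 0 2 8 13 1]
t=4: x=[0.0000 0.0000 0.0000 0.2400 2.4800 7.8800 10.9600 2.4400] k=[0 0 0 2 4 7 16 0]
t=5: x=[0.0000 0.0000 0.2400 2.0000 4.1200 7.7200 13.0000 1.9200] k=[0 0 1 0 3 6 11 0]
t=6: x=[0.0000 0.1200 0.7600 0.4800 3.0000 6.2400 9.0800 1.3200] k=[0 0 0 2 6 6 7 0]
t=7: x=[0.0000 0.0000 0.2400 2.2400 5.5200 6.1200 6.0400 0.8400] k=[0 0 4 4 5 11 2 0]
t=8: x=[0.0000 0.4800 3.5200 4.1200 5.6000 9.2000 2.8400 0.2400] k=[0 0 2 9 2 11 0 0]
t=9: x=[0.0000 0.2400 2.6000 7.3200 3.9200 8.6000 1.3200 0.0000] k=[0 2 0 5 0 7 0 0]
t=10: x=[0.2400 1.5200 0.8400 3.8000 1.4400 5.3200 0.8400 0.0000] k=[0 3 0 5 2 7 5 0]
t=11: x=[0.3600 2.2800 0.9600 4.0400 2.9600 6.1600 4.6400 0.6000] k=[0 0 6 5 8 7 3 4]
t=12: x=[0.0000 0.7200 5.1600 5.4800 7.5200 6.6400 3.6000 3.8800] k=[0 3 1 10 8 5 5 8]
t=13: x=[0.3600 2.4000 2.3200 8.6800 7.8800 5.3600 5.3600 7.6400] k=[2 2 2 14 6 6 3 7]
t=14: x=[2.0000 2.0000 3.4400 11.6000 6.9600 5.6400 3.8400 6.5200] k=[7 6 0 9 11 6 0 12]
t=15: x=[6.8800 5.4000 1.8000 8.1600 10.1600 5.8800 2.1600 10.5600] k=[9 0 2 7 11 8 5 10]
t=16: x=[7.9200 1.3200 2.3600 6.8800 10.1600 8.0000 5.9600 9.4000] k=[3 6 0 6 14 13 6 10]
t=17: x=[3.3600 4.9200 1.4400 6.2400 12.9200 12.2800 7.3200 9.5200] k=[0 2 6 8 8 8 9 11]
t=18: x=[0.2400 2.2400 5.7600 7.7600 8.0000 8.1200 9.1200 10.7600] k=[0 6 8 3 4 7 5 9]
t=19: x=[0.7200 5.5200 7.1600 3.7200 4.2400 6.4000 5.7200 8.5200] k=[0 6 10 0 0 1 11 13]
t=20: x=[0.7200 5.7600 8.3200 1.2000 0.1200 2.0800 10.0400 12.7600] k=[1 4 9 4 0 0 13 11]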